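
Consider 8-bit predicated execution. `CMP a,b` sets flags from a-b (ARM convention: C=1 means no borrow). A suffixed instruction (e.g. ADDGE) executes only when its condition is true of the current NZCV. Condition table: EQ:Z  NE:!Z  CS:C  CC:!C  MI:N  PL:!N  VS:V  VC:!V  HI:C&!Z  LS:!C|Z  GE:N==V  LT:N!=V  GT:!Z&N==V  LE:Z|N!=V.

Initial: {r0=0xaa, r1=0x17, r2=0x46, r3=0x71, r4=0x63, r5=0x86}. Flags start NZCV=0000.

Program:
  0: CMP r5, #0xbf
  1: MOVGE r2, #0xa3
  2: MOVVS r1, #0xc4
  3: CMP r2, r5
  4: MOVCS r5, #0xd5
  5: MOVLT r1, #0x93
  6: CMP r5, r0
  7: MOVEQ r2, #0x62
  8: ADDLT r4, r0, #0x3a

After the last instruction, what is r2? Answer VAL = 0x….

0: ✓ CMP  NZCV=1000
1: · MOVGE
2: · MOVVS
3: ✓ CMP  NZCV=1001
4: · MOVCS
5: · MOVLT
6: ✓ CMP  NZCV=1000
7: · MOVEQ
8: ✓ ADDLT  r4←0xe4

VAL = 0x46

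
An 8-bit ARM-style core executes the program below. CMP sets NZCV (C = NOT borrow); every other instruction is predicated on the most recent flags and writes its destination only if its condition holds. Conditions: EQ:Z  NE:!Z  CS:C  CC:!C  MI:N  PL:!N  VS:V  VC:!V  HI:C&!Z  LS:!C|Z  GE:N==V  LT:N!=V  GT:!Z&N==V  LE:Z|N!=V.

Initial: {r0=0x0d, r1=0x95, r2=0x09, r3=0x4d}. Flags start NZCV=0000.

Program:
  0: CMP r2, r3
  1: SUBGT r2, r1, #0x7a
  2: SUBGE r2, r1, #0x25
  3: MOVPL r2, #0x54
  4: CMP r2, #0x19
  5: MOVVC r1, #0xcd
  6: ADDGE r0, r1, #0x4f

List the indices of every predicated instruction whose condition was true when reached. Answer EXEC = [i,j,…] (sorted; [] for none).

EXEC = [5]

0: ✓ CMP  NZCV=1000
1: · SUBGT
2: · SUBGE
3: · MOVPL
4: ✓ CMP  NZCV=1000
5: ✓ MOVVC  r1←0xcd
6: · ADDGE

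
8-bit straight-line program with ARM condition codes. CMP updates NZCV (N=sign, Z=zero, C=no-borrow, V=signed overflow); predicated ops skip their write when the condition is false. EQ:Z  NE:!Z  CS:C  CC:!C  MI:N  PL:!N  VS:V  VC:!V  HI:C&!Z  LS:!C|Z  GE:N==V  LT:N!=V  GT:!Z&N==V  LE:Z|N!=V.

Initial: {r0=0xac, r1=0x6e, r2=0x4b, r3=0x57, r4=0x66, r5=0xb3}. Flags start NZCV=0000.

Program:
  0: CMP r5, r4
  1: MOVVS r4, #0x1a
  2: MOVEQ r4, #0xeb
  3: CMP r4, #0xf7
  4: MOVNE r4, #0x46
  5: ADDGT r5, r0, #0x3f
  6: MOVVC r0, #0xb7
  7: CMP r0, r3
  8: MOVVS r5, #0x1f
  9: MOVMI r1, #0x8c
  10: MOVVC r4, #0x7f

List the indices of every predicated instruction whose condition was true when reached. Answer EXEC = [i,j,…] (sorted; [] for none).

0: ✓ CMP  NZCV=0011
1: ✓ MOVVS  r4←0x1a
2: · MOVEQ
3: ✓ CMP  NZCV=0000
4: ✓ MOVNE  r4←0x46
5: ✓ ADDGT  r5←0xeb
6: ✓ MOVVC  r0←0xb7
7: ✓ CMP  NZCV=0011
8: ✓ MOVVS  r5←0x1f
9: · MOVMI
10: · MOVVC

EXEC = [1,4,5,6,8]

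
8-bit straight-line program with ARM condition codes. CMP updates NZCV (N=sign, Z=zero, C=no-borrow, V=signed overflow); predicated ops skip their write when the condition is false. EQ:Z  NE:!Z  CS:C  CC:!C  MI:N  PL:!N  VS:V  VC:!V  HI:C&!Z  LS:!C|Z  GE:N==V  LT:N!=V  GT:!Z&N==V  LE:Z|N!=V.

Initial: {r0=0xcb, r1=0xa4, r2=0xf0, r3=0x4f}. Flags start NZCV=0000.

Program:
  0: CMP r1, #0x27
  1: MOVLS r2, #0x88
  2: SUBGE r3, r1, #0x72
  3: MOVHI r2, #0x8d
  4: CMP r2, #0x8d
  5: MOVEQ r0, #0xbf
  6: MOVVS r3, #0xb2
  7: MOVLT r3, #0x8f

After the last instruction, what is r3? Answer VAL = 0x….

VAL = 0x4f

[0] flags=0011 → (cmp)
[1] flags=0011 LS?F → skip
[2] flags=0011 GE?F → skip
[3] flags=0011 HI?T → r2=0x8d
[4] flags=0110 → (cmp)
[5] flags=0110 EQ?T → r0=0xbf
[6] flags=0110 VS?F → skip
[7] flags=0110 LT?F → skip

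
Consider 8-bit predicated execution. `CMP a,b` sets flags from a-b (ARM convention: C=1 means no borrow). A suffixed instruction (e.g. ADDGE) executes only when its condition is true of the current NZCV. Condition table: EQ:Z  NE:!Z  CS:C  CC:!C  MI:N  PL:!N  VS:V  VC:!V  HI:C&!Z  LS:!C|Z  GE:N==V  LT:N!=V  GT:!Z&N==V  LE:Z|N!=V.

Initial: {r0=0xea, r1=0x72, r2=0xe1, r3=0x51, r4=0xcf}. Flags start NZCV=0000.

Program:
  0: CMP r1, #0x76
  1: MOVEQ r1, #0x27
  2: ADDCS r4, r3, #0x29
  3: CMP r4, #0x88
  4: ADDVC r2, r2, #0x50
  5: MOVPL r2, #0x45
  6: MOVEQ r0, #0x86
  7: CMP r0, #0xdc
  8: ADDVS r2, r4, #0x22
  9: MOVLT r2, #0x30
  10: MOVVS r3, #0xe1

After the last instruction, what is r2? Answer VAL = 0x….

VAL = 0x45

0: ✓ CMP  NZCV=1000
1: · MOVEQ
2: · ADDCS
3: ✓ CMP  NZCV=0010
4: ✓ ADDVC  r2←0x31
5: ✓ MOVPL  r2←0x45
6: · MOVEQ
7: ✓ CMP  NZCV=0010
8: · ADDVS
9: · MOVLT
10: · MOVVS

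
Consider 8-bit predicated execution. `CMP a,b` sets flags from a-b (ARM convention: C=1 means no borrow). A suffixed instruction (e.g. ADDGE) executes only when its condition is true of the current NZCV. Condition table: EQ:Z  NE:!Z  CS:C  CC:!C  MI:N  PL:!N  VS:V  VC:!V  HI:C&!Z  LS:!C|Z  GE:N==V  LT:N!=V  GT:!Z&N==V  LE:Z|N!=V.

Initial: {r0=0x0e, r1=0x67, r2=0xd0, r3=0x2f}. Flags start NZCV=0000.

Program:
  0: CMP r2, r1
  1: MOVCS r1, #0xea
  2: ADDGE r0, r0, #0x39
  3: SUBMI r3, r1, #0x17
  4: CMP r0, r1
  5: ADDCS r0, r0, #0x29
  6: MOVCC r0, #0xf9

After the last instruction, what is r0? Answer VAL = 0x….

VAL = 0xf9

[0] flags=0011 → (cmp)
[1] flags=0011 CS?T → r1=0xea
[2] flags=0011 GE?F → skip
[3] flags=0011 MI?F → skip
[4] flags=0000 → (cmp)
[5] flags=0000 CS?F → skip
[6] flags=0000 CC?T → r0=0xf9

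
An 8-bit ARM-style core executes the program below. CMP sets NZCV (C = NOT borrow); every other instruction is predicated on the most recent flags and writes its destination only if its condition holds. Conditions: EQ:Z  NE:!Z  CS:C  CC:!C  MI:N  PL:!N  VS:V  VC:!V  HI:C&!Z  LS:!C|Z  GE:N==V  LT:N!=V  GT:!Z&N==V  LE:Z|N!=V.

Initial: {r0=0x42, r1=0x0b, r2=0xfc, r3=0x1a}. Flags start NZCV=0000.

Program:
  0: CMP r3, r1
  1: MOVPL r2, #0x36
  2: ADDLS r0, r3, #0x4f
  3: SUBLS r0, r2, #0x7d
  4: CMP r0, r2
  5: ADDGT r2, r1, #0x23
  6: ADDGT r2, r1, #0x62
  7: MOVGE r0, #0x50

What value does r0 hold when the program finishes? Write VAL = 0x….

VAL = 0x50

[0] flags=0010 → (cmp)
[1] flags=0010 PL?T → r2=0x36
[2] flags=0010 LS?F → skip
[3] flags=0010 LS?F → skip
[4] flags=0010 → (cmp)
[5] flags=0010 GT?T → r2=0x2e
[6] flags=0010 GT?T → r2=0x6d
[7] flags=0010 GE?T → r0=0x50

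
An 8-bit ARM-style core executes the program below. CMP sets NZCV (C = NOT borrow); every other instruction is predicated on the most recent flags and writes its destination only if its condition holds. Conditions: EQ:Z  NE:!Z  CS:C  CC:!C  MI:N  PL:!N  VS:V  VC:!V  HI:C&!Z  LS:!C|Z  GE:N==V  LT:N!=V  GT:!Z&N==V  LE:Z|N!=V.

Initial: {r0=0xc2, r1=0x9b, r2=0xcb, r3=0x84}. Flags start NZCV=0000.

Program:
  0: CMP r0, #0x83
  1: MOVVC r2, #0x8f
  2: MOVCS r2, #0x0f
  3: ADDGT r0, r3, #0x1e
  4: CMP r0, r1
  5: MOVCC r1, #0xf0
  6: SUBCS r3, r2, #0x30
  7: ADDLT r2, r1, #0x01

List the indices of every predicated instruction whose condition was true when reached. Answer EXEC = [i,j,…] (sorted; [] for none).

[0] flags=0010 → (cmp)
[1] flags=0010 VC?T → r2=0x8f
[2] flags=0010 CS?T → r2=0x0f
[3] flags=0010 GT?T → r0=0xa2
[4] flags=0010 → (cmp)
[5] flags=0010 CC?F → skip
[6] flags=0010 CS?T → r3=0xdf
[7] flags=0010 LT?F → skip

EXEC = [1,2,3,6]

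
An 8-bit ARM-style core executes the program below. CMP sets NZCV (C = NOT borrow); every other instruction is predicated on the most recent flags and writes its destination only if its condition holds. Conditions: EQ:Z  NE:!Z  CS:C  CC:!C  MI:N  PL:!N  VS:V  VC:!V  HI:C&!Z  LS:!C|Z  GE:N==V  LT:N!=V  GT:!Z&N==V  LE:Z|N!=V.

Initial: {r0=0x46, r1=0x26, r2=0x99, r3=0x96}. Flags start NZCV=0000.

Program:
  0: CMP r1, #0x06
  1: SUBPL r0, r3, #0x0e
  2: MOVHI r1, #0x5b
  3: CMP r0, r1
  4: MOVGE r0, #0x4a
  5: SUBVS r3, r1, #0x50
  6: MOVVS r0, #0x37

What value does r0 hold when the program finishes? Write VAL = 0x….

VAL = 0x37

[0] flags=0010 → (cmp)
[1] flags=0010 PL?T → r0=0x88
[2] flags=0010 HI?T → r1=0x5b
[3] flags=0011 → (cmp)
[4] flags=0011 GE?F → skip
[5] flags=0011 VS?T → r3=0x0b
[6] flags=0011 VS?T → r0=0x37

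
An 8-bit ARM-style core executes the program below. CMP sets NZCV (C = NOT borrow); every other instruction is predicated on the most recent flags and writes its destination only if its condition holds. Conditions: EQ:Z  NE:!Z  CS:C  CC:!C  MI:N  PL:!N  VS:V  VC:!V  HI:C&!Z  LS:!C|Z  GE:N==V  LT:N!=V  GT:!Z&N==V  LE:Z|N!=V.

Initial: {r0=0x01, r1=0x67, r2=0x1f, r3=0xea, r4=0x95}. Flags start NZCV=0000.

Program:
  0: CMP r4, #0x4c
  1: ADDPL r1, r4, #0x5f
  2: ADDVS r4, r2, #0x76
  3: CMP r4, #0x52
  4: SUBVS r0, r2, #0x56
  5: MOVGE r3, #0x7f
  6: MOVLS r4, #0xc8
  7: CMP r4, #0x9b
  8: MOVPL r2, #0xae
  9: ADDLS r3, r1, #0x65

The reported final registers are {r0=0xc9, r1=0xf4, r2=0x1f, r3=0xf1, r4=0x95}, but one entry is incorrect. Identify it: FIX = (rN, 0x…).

FIX = (r3, 0x59)

0: ✓ CMP  NZCV=0011
1: ✓ ADDPL  r1←0xf4
2: ✓ ADDVS  r4←0x95
3: ✓ CMP  NZCV=0011
4: ✓ SUBVS  r0←0xc9
5: · MOVGE
6: · MOVLS
7: ✓ CMP  NZCV=1000
8: · MOVPL
9: ✓ ADDLS  r3←0x59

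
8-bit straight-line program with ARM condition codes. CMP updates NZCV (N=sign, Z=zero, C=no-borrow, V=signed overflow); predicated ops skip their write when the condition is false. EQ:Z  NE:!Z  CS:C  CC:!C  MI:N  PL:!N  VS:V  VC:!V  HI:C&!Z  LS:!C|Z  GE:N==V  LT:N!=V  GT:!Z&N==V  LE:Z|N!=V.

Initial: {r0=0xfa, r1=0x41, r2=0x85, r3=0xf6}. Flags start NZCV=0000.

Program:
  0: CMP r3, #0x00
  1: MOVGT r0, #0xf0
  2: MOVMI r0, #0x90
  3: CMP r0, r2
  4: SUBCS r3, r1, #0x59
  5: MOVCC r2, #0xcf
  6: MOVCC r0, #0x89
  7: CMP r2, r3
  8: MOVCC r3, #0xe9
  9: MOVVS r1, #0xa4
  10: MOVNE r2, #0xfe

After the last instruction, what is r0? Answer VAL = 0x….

[0] flags=1010 → (cmp)
[1] flags=1010 GT?F → skip
[2] flags=1010 MI?T → r0=0x90
[3] flags=0010 → (cmp)
[4] flags=0010 CS?T → r3=0xe8
[5] flags=0010 CC?F → skip
[6] flags=0010 CC?F → skip
[7] flags=1000 → (cmp)
[8] flags=1000 CC?T → r3=0xe9
[9] flags=1000 VS?F → skip
[10] flags=1000 NE?T → r2=0xfe

VAL = 0x90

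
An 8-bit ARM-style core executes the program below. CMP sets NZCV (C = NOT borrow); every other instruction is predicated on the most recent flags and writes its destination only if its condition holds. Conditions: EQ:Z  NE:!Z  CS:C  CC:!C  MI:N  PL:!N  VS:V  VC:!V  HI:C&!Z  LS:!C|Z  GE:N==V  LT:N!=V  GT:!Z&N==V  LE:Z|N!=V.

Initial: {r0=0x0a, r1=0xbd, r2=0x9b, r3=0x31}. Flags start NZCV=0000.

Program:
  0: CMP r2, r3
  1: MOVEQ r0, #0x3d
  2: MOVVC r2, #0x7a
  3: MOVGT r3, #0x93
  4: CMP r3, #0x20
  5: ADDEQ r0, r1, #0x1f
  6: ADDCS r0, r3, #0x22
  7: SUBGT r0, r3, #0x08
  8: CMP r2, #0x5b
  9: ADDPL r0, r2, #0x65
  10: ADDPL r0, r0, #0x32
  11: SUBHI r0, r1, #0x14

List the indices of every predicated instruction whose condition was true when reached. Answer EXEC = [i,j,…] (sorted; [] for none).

EXEC = [6,7,9,10,11]

0: ✓ CMP  NZCV=0011
1: · MOVEQ
2: · MOVVC
3: · MOVGT
4: ✓ CMP  NZCV=0010
5: · ADDEQ
6: ✓ ADDCS  r0←0x53
7: ✓ SUBGT  r0←0x29
8: ✓ CMP  NZCV=0011
9: ✓ ADDPL  r0←0x00
10: ✓ ADDPL  r0←0x32
11: ✓ SUBHI  r0←0xa9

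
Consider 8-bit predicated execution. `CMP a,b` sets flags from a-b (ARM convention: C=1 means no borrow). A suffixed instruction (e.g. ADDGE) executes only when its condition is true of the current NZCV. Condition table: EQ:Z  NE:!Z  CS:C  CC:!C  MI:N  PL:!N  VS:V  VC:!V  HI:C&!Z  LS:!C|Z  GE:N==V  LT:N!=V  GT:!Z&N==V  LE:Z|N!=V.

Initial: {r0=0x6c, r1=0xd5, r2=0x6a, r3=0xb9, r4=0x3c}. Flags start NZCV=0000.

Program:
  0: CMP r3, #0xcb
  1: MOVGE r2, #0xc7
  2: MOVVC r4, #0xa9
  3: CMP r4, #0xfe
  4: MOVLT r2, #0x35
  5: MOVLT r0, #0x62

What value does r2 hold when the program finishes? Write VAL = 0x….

VAL = 0x35

0: ✓ CMP  NZCV=1000
1: · MOVGE
2: ✓ MOVVC  r4←0xa9
3: ✓ CMP  NZCV=1000
4: ✓ MOVLT  r2←0x35
5: ✓ MOVLT  r0←0x62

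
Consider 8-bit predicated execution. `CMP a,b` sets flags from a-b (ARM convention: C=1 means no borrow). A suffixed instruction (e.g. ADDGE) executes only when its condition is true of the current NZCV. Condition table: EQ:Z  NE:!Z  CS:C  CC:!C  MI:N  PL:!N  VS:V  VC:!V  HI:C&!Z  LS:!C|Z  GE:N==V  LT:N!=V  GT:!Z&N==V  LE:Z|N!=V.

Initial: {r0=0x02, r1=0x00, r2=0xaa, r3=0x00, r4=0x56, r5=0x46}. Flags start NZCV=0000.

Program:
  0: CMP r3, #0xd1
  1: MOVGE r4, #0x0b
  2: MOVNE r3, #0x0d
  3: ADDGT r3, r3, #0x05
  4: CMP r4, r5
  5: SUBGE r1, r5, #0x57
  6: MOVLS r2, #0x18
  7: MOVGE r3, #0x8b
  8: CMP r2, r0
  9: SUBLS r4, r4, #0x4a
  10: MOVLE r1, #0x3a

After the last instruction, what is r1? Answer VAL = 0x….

0: ✓ CMP  NZCV=0000
1: ✓ MOVGE  r4←0x0b
2: ✓ MOVNE  r3←0x0d
3: ✓ ADDGT  r3←0x12
4: ✓ CMP  NZCV=1000
5: · SUBGE
6: ✓ MOVLS  r2←0x18
7: · MOVGE
8: ✓ CMP  NZCV=0010
9: · SUBLS
10: · MOVLE

VAL = 0x00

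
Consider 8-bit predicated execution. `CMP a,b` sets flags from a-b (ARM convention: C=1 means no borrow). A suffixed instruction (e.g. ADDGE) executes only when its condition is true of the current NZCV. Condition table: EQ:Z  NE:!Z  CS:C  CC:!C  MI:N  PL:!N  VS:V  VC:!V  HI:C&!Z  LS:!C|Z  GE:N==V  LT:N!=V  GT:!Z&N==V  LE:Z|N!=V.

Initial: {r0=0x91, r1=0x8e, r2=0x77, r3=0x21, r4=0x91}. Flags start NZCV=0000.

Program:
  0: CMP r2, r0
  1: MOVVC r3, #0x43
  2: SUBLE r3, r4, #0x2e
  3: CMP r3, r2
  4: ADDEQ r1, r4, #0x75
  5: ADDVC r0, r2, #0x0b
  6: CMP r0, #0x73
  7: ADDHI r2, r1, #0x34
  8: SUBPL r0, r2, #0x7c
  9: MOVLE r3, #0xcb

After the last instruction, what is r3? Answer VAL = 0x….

VAL = 0xcb

0: ✓ CMP  NZCV=1001
1: · MOVVC
2: · SUBLE
3: ✓ CMP  NZCV=1000
4: · ADDEQ
5: ✓ ADDVC  r0←0x82
6: ✓ CMP  NZCV=0011
7: ✓ ADDHI  r2←0xc2
8: ✓ SUBPL  r0←0x46
9: ✓ MOVLE  r3←0xcb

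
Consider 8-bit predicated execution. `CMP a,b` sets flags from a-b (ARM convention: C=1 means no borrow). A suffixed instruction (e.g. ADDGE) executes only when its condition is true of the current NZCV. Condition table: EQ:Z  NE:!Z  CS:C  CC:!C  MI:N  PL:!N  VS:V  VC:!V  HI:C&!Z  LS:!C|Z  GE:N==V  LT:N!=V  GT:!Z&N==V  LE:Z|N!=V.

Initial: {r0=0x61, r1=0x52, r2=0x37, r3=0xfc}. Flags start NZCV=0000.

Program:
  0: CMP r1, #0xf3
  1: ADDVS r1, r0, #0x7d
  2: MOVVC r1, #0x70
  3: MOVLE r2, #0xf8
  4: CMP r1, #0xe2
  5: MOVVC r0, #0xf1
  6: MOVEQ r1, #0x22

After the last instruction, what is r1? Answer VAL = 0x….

VAL = 0x70

[0] flags=0000 → (cmp)
[1] flags=0000 VS?F → skip
[2] flags=0000 VC?T → r1=0x70
[3] flags=0000 LE?F → skip
[4] flags=1001 → (cmp)
[5] flags=1001 VC?F → skip
[6] flags=1001 EQ?F → skip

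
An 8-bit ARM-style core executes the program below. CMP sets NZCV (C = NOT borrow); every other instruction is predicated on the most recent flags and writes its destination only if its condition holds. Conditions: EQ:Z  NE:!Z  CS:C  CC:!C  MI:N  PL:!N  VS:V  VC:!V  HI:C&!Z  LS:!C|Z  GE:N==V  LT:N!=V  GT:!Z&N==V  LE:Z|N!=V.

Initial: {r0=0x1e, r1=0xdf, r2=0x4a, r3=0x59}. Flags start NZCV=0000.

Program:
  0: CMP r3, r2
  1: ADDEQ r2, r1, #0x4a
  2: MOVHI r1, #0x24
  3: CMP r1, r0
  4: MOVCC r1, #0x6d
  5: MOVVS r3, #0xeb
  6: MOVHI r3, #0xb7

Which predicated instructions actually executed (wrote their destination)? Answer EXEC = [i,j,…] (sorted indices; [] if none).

EXEC = [2,6]

0: ✓ CMP  NZCV=0010
1: · ADDEQ
2: ✓ MOVHI  r1←0x24
3: ✓ CMP  NZCV=0010
4: · MOVCC
5: · MOVVS
6: ✓ MOVHI  r3←0xb7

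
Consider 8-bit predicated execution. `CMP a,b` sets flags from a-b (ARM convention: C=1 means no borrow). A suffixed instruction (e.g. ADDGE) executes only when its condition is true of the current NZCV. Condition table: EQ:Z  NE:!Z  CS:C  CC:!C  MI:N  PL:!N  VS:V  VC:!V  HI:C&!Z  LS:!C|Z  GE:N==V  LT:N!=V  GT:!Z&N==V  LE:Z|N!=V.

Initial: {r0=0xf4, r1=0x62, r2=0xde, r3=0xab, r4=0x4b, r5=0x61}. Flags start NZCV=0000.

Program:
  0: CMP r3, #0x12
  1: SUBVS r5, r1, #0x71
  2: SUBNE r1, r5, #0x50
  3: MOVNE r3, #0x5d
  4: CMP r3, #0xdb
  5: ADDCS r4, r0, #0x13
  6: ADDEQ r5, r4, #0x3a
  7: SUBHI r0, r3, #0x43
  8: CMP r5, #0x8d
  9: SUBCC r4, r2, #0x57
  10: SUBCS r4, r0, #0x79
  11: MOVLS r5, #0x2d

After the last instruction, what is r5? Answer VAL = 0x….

VAL = 0x2d

[0] flags=1010 → (cmp)
[1] flags=1010 VS?F → skip
[2] flags=1010 NE?T → r1=0x11
[3] flags=1010 NE?T → r3=0x5d
[4] flags=1001 → (cmp)
[5] flags=1001 CS?F → skip
[6] flags=1001 EQ?F → skip
[7] flags=1001 HI?F → skip
[8] flags=1001 → (cmp)
[9] flags=1001 CC?T → r4=0x87
[10] flags=1001 CS?F → skip
[11] flags=1001 LS?T → r5=0x2d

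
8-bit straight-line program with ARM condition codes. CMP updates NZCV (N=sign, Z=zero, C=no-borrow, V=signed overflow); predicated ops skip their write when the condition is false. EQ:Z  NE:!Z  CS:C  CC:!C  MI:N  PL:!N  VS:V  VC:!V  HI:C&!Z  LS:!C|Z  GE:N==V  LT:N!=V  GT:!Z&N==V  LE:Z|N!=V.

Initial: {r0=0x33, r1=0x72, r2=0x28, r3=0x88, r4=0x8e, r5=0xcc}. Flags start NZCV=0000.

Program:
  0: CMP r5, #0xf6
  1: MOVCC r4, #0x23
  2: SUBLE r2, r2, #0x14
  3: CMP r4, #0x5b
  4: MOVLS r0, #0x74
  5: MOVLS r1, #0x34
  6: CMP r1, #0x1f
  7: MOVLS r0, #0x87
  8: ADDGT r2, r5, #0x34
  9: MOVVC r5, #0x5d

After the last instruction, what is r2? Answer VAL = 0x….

VAL = 0x00

[0] flags=1000 → (cmp)
[1] flags=1000 CC?T → r4=0x23
[2] flags=1000 LE?T → r2=0x14
[3] flags=1000 → (cmp)
[4] flags=1000 LS?T → r0=0x74
[5] flags=1000 LS?T → r1=0x34
[6] flags=0010 → (cmp)
[7] flags=0010 LS?F → skip
[8] flags=0010 GT?T → r2=0x00
[9] flags=0010 VC?T → r5=0x5d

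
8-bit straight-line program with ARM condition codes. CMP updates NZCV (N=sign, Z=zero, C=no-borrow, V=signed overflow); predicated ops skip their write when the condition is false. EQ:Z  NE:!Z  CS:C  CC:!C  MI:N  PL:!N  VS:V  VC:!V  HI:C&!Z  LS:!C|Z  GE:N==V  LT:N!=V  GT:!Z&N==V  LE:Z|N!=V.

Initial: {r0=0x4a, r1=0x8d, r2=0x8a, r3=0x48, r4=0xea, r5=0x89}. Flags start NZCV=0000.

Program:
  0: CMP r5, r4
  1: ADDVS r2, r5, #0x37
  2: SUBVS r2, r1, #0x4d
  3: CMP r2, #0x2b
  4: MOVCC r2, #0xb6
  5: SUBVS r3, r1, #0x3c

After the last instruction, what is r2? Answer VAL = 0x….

[0] flags=1000 → (cmp)
[1] flags=1000 VS?F → skip
[2] flags=1000 VS?F → skip
[3] flags=0011 → (cmp)
[4] flags=0011 CC?F → skip
[5] flags=0011 VS?T → r3=0x51

VAL = 0x8a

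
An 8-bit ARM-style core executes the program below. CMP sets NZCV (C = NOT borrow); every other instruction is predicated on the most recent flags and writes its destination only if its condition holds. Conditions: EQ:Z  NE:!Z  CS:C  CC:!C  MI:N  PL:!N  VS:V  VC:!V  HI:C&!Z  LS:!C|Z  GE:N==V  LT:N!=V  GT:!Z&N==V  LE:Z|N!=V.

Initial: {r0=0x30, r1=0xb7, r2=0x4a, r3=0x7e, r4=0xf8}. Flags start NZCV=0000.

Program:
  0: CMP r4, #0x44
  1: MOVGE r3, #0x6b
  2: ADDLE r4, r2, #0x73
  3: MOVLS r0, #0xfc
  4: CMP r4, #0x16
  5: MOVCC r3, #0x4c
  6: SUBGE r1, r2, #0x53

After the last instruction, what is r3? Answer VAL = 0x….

VAL = 0x7e

[0] flags=1010 → (cmp)
[1] flags=1010 GE?F → skip
[2] flags=1010 LE?T → r4=0xbd
[3] flags=1010 LS?F → skip
[4] flags=1010 → (cmp)
[5] flags=1010 CC?F → skip
[6] flags=1010 GE?F → skip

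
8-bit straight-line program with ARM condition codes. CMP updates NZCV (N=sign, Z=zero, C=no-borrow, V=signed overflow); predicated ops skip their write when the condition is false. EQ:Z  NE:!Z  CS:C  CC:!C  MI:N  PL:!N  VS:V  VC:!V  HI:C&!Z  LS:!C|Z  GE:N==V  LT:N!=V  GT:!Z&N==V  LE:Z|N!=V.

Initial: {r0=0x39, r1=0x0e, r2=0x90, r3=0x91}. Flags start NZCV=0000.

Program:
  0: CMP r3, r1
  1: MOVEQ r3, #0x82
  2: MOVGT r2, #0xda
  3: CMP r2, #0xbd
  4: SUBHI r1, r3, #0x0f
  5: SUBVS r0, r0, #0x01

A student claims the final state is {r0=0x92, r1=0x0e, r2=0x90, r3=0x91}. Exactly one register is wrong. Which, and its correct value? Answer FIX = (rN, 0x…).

[0] flags=1010 → (cmp)
[1] flags=1010 EQ?F → skip
[2] flags=1010 GT?F → skip
[3] flags=1000 → (cmp)
[4] flags=1000 HI?F → skip
[5] flags=1000 VS?F → skip

FIX = (r0, 0x39)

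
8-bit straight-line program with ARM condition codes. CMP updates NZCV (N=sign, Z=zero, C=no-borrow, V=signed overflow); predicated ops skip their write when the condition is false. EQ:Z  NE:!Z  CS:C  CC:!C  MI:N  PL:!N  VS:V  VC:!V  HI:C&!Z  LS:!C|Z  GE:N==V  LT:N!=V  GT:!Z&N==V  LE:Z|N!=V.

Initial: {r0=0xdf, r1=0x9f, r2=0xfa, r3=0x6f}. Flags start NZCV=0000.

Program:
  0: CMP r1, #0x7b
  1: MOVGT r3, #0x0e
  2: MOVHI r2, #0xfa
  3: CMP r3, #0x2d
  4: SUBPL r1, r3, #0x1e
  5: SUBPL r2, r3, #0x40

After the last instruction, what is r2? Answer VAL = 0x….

[0] flags=0011 → (cmp)
[1] flags=0011 GT?F → skip
[2] flags=0011 HI?T → r2=0xfa
[3] flags=0010 → (cmp)
[4] flags=0010 PL?T → r1=0x51
[5] flags=0010 PL?T → r2=0x2f

VAL = 0x2f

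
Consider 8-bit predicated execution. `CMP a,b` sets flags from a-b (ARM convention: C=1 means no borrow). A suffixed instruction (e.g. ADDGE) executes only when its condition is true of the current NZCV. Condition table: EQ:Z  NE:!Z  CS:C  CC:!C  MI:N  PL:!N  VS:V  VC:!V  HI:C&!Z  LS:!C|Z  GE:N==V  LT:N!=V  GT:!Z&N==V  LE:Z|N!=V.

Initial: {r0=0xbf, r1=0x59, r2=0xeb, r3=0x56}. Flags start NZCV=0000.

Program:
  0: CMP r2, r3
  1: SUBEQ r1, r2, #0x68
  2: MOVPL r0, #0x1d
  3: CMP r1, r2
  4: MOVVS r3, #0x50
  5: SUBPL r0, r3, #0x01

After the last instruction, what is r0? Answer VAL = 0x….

0: ✓ CMP  NZCV=1010
1: · SUBEQ
2: · MOVPL
3: ✓ CMP  NZCV=0000
4: · MOVVS
5: ✓ SUBPL  r0←0x55

VAL = 0x55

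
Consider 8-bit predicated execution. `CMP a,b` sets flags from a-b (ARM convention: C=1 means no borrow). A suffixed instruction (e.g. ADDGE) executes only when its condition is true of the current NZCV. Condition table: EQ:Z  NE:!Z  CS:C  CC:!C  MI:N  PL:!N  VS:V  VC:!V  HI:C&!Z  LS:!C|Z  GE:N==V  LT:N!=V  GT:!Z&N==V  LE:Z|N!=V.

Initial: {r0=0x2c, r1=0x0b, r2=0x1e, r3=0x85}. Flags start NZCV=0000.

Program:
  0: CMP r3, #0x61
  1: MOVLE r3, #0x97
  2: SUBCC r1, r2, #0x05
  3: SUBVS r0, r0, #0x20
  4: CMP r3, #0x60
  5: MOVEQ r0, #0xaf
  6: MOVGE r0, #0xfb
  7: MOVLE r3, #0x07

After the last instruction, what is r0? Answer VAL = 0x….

VAL = 0x0c

[0] flags=0011 → (cmp)
[1] flags=0011 LE?T → r3=0x97
[2] flags=0011 CC?F → skip
[3] flags=0011 VS?T → r0=0x0c
[4] flags=0011 → (cmp)
[5] flags=0011 EQ?F → skip
[6] flags=0011 GE?F → skip
[7] flags=0011 LE?T → r3=0x07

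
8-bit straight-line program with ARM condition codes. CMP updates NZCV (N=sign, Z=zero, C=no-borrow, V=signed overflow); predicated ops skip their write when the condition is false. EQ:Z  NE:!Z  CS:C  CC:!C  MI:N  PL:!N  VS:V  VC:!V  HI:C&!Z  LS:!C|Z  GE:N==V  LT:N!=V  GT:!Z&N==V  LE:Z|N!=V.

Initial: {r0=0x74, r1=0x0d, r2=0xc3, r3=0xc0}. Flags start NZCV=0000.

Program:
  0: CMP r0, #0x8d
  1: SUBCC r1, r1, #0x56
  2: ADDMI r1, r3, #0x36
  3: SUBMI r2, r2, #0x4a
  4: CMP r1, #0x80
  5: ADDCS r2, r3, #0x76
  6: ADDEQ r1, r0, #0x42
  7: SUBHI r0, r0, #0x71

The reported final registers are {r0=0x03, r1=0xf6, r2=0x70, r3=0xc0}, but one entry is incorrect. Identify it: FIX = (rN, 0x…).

0: ✓ CMP  NZCV=1001
1: ✓ SUBCC  r1←0xb7
2: ✓ ADDMI  r1←0xf6
3: ✓ SUBMI  r2←0x79
4: ✓ CMP  NZCV=0010
5: ✓ ADDCS  r2←0x36
6: · ADDEQ
7: ✓ SUBHI  r0←0x03

FIX = (r2, 0x36)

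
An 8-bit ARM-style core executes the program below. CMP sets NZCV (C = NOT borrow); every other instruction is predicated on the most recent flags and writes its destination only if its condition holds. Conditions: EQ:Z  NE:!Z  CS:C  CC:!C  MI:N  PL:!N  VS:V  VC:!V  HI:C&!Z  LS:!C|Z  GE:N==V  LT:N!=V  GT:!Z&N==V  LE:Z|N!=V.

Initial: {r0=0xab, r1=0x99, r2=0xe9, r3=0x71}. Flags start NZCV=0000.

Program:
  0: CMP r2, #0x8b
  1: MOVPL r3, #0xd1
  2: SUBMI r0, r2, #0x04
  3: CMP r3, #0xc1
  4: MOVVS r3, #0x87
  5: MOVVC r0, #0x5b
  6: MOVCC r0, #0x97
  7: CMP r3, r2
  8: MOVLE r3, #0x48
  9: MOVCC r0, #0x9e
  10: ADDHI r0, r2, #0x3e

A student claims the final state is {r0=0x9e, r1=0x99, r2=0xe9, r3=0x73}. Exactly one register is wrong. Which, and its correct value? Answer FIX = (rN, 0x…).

FIX = (r3, 0x48)

0: ✓ CMP  NZCV=0010
1: ✓ MOVPL  r3←0xd1
2: · SUBMI
3: ✓ CMP  NZCV=0010
4: · MOVVS
5: ✓ MOVVC  r0←0x5b
6: · MOVCC
7: ✓ CMP  NZCV=1000
8: ✓ MOVLE  r3←0x48
9: ✓ MOVCC  r0←0x9e
10: · ADDHI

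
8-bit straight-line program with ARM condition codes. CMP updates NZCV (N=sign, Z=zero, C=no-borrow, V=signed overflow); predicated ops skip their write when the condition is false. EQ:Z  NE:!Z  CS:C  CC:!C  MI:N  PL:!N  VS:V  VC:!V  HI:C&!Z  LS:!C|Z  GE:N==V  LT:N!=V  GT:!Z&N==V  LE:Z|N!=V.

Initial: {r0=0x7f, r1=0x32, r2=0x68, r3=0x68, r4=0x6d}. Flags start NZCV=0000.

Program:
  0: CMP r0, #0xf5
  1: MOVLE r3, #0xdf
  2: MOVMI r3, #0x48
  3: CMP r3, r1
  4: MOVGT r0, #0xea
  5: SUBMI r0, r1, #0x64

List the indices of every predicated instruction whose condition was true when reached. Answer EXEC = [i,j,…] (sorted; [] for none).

EXEC = [2,4]

[0] flags=1001 → (cmp)
[1] flags=1001 LE?F → skip
[2] flags=1001 MI?T → r3=0x48
[3] flags=0010 → (cmp)
[4] flags=0010 GT?T → r0=0xea
[5] flags=0010 MI?F → skip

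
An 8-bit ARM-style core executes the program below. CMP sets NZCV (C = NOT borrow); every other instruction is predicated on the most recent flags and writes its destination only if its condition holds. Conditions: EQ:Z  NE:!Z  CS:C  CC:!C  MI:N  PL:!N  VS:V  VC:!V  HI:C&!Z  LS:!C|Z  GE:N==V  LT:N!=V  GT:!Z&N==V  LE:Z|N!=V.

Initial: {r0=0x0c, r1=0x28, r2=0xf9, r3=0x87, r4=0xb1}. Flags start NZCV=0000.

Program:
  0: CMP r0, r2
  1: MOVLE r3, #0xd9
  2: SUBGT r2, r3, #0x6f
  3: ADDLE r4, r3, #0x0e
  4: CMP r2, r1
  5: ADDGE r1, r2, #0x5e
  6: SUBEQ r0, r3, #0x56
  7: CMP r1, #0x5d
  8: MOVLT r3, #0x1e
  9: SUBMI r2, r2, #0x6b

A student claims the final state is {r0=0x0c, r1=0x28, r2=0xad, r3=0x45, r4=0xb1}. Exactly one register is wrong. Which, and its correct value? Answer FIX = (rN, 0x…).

FIX = (r3, 0x1e)

[0] flags=0000 → (cmp)
[1] flags=0000 LE?F → skip
[2] flags=0000 GT?T → r2=0x18
[3] flags=0000 LE?F → skip
[4] flags=1000 → (cmp)
[5] flags=1000 GE?F → skip
[6] flags=1000 EQ?F → skip
[7] flags=1000 → (cmp)
[8] flags=1000 LT?T → r3=0x1e
[9] flags=1000 MI?T → r2=0xad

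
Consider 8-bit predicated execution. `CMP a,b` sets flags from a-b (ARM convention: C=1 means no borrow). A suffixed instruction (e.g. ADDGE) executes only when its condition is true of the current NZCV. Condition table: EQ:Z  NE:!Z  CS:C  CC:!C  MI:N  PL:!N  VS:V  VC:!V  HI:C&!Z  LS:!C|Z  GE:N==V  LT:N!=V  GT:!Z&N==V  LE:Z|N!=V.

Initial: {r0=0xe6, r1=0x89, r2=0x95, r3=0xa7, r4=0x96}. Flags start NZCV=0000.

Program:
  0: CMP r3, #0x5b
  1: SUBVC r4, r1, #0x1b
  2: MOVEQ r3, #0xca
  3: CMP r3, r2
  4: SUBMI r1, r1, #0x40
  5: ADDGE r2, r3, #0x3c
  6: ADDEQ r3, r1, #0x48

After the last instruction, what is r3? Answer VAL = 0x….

[0] flags=0011 → (cmp)
[1] flags=0011 VC?F → skip
[2] flags=0011 EQ?F → skip
[3] flags=0010 → (cmp)
[4] flags=0010 MI?F → skip
[5] flags=0010 GE?T → r2=0xe3
[6] flags=0010 EQ?F → skip

VAL = 0xa7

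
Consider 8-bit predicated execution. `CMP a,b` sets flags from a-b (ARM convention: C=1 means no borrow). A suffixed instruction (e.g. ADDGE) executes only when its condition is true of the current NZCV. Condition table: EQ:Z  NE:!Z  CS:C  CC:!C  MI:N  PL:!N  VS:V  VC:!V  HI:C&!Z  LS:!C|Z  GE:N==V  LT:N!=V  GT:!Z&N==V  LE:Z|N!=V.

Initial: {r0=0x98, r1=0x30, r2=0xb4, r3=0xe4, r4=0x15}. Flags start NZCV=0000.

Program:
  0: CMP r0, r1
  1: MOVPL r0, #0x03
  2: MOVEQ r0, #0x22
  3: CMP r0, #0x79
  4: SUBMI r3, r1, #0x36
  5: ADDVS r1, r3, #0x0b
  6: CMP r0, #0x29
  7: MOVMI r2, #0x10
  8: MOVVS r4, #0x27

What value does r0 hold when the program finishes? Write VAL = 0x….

VAL = 0x03

[0] flags=0011 → (cmp)
[1] flags=0011 PL?T → r0=0x03
[2] flags=0011 EQ?F → skip
[3] flags=1000 → (cmp)
[4] flags=1000 MI?T → r3=0xfa
[5] flags=1000 VS?F → skip
[6] flags=1000 → (cmp)
[7] flags=1000 MI?T → r2=0x10
[8] flags=1000 VS?F → skip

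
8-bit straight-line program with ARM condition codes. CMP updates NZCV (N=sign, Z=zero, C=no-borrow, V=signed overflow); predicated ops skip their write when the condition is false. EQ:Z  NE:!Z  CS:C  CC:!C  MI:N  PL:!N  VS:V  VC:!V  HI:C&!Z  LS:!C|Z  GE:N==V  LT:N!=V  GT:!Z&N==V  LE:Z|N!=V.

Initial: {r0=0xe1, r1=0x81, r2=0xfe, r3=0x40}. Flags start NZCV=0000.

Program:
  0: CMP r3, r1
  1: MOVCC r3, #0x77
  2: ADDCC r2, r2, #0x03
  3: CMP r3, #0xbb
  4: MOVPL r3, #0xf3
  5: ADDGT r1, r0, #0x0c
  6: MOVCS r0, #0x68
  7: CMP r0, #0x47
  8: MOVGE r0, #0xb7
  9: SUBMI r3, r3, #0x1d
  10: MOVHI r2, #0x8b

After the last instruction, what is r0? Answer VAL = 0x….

0: ✓ CMP  NZCV=1001
1: ✓ MOVCC  r3←0x77
2: ✓ ADDCC  r2←0x01
3: ✓ CMP  NZCV=1001
4: · MOVPL
5: ✓ ADDGT  r1←0xed
6: · MOVCS
7: ✓ CMP  NZCV=1010
8: · MOVGE
9: ✓ SUBMI  r3←0x5a
10: ✓ MOVHI  r2←0x8b

VAL = 0xe1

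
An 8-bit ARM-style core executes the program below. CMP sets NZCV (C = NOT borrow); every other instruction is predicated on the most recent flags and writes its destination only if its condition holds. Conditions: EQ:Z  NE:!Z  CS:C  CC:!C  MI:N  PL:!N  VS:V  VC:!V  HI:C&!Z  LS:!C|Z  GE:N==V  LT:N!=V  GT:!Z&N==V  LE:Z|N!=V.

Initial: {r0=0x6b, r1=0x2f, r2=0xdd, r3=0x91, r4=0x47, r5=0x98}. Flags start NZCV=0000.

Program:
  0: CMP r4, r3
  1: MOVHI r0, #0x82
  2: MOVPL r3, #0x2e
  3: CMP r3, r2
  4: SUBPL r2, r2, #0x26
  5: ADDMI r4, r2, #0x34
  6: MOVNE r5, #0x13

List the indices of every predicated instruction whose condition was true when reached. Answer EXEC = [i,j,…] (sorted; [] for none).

0: ✓ CMP  NZCV=1001
1: · MOVHI
2: · MOVPL
3: ✓ CMP  NZCV=1000
4: · SUBPL
5: ✓ ADDMI  r4←0x11
6: ✓ MOVNE  r5←0x13

EXEC = [5,6]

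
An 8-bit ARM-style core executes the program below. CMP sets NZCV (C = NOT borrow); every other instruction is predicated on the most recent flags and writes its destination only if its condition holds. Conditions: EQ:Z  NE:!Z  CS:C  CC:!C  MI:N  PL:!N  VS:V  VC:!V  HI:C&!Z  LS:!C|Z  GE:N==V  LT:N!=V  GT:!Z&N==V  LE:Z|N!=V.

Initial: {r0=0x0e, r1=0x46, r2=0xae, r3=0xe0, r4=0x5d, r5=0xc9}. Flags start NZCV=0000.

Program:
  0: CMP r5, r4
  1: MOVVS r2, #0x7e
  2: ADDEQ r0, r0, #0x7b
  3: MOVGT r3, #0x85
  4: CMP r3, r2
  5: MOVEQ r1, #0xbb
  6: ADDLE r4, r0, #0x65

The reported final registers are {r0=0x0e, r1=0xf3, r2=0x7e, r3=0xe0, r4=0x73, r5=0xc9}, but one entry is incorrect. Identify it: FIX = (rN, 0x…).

FIX = (r1, 0x46)

0: ✓ CMP  NZCV=0011
1: ✓ MOVVS  r2←0x7e
2: · ADDEQ
3: · MOVGT
4: ✓ CMP  NZCV=0011
5: · MOVEQ
6: ✓ ADDLE  r4←0x73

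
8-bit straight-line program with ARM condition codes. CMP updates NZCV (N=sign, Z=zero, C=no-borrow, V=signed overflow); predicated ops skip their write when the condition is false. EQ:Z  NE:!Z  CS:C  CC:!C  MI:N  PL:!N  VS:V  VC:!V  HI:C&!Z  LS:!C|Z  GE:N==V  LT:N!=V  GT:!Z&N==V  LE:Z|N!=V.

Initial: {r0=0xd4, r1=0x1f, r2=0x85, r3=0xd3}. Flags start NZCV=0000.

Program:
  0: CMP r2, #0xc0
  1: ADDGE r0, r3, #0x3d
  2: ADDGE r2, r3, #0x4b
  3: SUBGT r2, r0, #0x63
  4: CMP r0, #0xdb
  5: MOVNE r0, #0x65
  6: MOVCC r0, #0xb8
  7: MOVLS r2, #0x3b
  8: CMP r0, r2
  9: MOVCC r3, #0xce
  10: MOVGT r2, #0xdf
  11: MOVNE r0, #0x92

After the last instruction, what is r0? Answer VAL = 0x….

VAL = 0x92

0: ✓ CMP  NZCV=1000
1: · ADDGE
2: · ADDGE
3: · SUBGT
4: ✓ CMP  NZCV=1000
5: ✓ MOVNE  r0←0x65
6: ✓ MOVCC  r0←0xb8
7: ✓ MOVLS  r2←0x3b
8: ✓ CMP  NZCV=0011
9: · MOVCC
10: · MOVGT
11: ✓ MOVNE  r0←0x92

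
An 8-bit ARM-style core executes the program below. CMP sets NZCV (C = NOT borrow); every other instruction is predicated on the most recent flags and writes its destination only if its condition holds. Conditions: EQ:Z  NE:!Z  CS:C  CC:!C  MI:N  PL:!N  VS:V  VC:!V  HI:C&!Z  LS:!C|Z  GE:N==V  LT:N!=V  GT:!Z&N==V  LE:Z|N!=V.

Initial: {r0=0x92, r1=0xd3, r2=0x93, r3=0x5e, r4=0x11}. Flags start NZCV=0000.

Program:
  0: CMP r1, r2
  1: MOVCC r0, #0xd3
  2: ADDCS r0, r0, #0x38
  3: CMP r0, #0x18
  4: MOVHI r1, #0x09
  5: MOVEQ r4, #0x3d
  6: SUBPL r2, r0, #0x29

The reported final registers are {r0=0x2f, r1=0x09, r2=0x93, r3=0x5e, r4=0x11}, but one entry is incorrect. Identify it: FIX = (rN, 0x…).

FIX = (r0, 0xca)

[0] flags=0010 → (cmp)
[1] flags=0010 CC?F → skip
[2] flags=0010 CS?T → r0=0xca
[3] flags=1010 → (cmp)
[4] flags=1010 HI?T → r1=0x09
[5] flags=1010 EQ?F → skip
[6] flags=1010 PL?F → skip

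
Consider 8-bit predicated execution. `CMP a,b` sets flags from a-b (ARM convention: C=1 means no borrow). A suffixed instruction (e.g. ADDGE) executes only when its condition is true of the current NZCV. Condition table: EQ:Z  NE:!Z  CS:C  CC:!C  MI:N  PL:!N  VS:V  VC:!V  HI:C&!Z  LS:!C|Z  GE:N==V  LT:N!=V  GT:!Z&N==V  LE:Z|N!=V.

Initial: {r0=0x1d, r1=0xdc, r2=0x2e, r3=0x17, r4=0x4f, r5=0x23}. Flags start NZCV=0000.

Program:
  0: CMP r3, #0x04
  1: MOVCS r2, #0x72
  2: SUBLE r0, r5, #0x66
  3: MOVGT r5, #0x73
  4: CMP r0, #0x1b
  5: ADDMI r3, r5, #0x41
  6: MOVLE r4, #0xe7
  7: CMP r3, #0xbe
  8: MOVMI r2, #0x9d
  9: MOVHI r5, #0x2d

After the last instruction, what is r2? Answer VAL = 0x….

[0] flags=0010 → (cmp)
[1] flags=0010 CS?T → r2=0x72
[2] flags=0010 LE?F → skip
[3] flags=0010 GT?T → r5=0x73
[4] flags=0010 → (cmp)
[5] flags=0010 MI?F → skip
[6] flags=0010 LE?F → skip
[7] flags=0000 → (cmp)
[8] flags=0000 MI?F → skip
[9] flags=0000 HI?F → skip

VAL = 0x72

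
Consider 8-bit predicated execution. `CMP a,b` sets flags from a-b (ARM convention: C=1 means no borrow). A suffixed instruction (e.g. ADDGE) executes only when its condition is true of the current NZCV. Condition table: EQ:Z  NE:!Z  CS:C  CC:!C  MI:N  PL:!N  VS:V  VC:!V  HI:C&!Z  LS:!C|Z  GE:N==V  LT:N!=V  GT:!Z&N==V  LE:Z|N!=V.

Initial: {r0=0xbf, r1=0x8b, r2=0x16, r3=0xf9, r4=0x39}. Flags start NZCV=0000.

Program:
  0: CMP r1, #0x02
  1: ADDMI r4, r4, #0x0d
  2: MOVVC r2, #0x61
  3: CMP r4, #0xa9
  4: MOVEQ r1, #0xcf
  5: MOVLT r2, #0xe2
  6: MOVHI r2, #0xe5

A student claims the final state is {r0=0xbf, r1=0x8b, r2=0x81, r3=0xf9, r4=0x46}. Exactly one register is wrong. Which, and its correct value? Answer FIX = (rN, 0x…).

FIX = (r2, 0x61)

[0] flags=1010 → (cmp)
[1] flags=1010 MI?T → r4=0x46
[2] flags=1010 VC?T → r2=0x61
[3] flags=1001 → (cmp)
[4] flags=1001 EQ?F → skip
[5] flags=1001 LT?F → skip
[6] flags=1001 HI?F → skip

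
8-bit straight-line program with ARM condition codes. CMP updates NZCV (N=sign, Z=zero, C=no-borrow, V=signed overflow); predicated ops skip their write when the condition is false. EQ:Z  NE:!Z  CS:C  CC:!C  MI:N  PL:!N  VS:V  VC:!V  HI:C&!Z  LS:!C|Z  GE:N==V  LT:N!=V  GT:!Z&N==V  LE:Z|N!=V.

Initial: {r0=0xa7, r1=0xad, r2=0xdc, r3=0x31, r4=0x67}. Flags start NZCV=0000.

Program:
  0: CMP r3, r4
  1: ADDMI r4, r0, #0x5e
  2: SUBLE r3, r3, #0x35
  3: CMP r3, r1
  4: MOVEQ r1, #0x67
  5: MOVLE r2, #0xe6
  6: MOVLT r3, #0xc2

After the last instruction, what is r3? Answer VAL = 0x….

VAL = 0xfc

[0] flags=1000 → (cmp)
[1] flags=1000 MI?T → r4=0x05
[2] flags=1000 LE?T → r3=0xfc
[3] flags=0010 → (cmp)
[4] flags=0010 EQ?F → skip
[5] flags=0010 LE?F → skip
[6] flags=0010 LT?F → skip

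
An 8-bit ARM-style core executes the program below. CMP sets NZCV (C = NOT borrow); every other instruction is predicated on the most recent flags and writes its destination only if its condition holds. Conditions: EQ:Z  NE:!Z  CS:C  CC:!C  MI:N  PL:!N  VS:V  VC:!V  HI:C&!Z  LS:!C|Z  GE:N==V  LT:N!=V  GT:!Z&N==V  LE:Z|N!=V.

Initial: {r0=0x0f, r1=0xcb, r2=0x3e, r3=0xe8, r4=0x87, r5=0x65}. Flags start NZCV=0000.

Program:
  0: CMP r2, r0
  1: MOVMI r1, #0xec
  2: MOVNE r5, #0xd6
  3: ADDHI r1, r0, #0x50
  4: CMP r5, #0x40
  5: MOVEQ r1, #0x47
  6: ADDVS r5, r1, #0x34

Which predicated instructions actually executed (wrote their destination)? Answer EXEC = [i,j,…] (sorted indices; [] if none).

EXEC = [2,3]

0: ✓ CMP  NZCV=0010
1: · MOVMI
2: ✓ MOVNE  r5←0xd6
3: ✓ ADDHI  r1←0x5f
4: ✓ CMP  NZCV=1010
5: · MOVEQ
6: · ADDVS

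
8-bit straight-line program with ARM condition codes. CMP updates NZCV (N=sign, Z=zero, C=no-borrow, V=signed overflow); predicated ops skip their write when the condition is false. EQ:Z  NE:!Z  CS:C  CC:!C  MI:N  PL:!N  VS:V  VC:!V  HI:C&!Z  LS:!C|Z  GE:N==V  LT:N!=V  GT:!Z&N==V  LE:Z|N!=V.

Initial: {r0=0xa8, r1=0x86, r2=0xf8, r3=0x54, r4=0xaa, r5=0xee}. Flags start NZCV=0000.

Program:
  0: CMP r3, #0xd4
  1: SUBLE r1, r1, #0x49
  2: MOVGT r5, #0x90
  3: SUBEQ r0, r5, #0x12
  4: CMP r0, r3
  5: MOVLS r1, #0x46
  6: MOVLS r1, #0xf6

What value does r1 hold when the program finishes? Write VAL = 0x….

VAL = 0x86

[0] flags=1001 → (cmp)
[1] flags=1001 LE?F → skip
[2] flags=1001 GT?T → r5=0x90
[3] flags=1001 EQ?F → skip
[4] flags=0011 → (cmp)
[5] flags=0011 LS?F → skip
[6] flags=0011 LS?F → skip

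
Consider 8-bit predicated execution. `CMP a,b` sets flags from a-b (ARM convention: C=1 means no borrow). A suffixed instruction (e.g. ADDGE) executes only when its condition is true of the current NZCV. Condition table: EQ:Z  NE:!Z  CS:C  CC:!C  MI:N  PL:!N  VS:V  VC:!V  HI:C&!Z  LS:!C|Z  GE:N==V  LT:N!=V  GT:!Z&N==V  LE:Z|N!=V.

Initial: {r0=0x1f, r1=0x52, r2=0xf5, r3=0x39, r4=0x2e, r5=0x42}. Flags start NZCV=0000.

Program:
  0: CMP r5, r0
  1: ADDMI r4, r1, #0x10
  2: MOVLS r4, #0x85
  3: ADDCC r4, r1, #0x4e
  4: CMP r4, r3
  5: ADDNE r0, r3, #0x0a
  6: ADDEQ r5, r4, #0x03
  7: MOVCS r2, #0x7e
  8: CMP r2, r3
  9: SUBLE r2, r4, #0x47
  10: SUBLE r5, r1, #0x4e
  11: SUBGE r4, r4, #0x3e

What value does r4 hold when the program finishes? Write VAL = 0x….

0: ✓ CMP  NZCV=0010
1: · ADDMI
2: · MOVLS
3: · ADDCC
4: ✓ CMP  NZCV=1000
5: ✓ ADDNE  r0←0x43
6: · ADDEQ
7: · MOVCS
8: ✓ CMP  NZCV=1010
9: ✓ SUBLE  r2←0xe7
10: ✓ SUBLE  r5←0x04
11: · SUBGE

VAL = 0x2e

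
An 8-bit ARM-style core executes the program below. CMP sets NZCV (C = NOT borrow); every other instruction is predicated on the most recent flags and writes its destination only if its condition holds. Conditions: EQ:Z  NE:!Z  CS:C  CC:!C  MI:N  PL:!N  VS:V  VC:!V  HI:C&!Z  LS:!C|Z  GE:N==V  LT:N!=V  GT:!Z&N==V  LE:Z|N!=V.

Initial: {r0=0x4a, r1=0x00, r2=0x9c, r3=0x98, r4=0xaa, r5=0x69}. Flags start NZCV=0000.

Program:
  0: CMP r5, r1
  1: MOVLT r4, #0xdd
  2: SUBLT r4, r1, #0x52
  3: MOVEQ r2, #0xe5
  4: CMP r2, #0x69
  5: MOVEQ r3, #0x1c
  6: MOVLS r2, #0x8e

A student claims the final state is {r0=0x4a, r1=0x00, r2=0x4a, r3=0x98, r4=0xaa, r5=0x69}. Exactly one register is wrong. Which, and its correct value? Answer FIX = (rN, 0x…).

0: ✓ CMP  NZCV=0010
1: · MOVLT
2: · SUBLT
3: · MOVEQ
4: ✓ CMP  NZCV=0011
5: · MOVEQ
6: · MOVLS

FIX = (r2, 0x9c)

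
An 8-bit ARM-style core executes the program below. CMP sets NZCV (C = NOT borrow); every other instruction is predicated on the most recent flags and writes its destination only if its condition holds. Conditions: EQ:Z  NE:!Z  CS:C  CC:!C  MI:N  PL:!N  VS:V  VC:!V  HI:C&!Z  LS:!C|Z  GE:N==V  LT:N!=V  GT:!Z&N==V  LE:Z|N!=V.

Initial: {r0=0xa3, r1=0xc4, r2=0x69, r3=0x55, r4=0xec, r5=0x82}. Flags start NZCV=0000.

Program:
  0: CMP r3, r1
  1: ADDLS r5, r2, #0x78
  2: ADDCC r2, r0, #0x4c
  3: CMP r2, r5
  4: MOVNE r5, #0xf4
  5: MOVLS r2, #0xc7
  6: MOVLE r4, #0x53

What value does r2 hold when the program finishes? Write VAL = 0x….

VAL = 0xef

[0] flags=1001 → (cmp)
[1] flags=1001 LS?T → r5=0xe1
[2] flags=1001 CC?T → r2=0xef
[3] flags=0010 → (cmp)
[4] flags=0010 NE?T → r5=0xf4
[5] flags=0010 LS?F → skip
[6] flags=0010 LE?F → skip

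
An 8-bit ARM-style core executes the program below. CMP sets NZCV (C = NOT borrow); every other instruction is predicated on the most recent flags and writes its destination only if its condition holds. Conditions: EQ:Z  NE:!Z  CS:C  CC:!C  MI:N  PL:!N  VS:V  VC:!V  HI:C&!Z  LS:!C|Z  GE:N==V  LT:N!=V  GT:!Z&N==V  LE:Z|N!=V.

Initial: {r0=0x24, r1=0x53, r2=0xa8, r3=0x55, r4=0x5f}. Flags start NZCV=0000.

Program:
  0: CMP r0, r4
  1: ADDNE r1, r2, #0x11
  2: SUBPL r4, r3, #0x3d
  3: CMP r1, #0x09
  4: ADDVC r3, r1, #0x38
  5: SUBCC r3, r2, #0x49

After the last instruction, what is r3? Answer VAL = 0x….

VAL = 0xf1

0: ✓ CMP  NZCV=1000
1: ✓ ADDNE  r1←0xb9
2: · SUBPL
3: ✓ CMP  NZCV=1010
4: ✓ ADDVC  r3←0xf1
5: · SUBCC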